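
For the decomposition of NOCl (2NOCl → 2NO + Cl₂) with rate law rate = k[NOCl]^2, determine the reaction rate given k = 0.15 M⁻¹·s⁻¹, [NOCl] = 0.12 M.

0.00216 M/s

Step 1: Identify the rate law: rate = k[NOCl]^2
Step 2: Substitute values: rate = 0.15 × (0.12)^2
Step 3: Calculate: rate = 0.15 × 0.0144 = 0.00216 M/s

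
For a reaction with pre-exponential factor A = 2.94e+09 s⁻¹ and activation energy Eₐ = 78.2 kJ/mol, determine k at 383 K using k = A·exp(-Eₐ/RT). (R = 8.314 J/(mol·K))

6.35e-02 s⁻¹

Step 1: Use the Arrhenius equation: k = A × exp(-Eₐ/RT)
Step 2: Convert Eₐ to J/mol: 78.2 kJ/mol = 78200 J/mol
Step 3: Calculate the exponent: -Eₐ/(RT) = -78200/(8.314 × 383) = -24.55828
Step 4: k = 2.94e+09 × exp(-24.55828)
Step 5: k = 2.94e+09 × 2.16010e-11 = 6.3507e-02 s⁻¹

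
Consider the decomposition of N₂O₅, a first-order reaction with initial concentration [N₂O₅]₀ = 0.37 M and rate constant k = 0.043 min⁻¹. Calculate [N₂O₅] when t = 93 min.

0.006784 M

Step 1: For a first-order reaction: [N₂O₅] = [N₂O₅]₀ × e^(-kt)
Step 2: [N₂O₅] = 0.37 × e^(-0.043 × 93)
Step 3: [N₂O₅] = 0.37 × e^(-3.999)
Step 4: [N₂O₅] = 0.37 × 0.018334 = 0.006784 M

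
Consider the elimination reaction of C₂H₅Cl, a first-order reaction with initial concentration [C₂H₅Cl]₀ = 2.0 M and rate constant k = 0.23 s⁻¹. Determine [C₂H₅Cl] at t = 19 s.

0.0253 M

Step 1: For a first-order reaction: [C₂H₅Cl] = [C₂H₅Cl]₀ × e^(-kt)
Step 2: [C₂H₅Cl] = 2.0 × e^(-0.23 × 19)
Step 3: [C₂H₅Cl] = 2.0 × e^(-4.37)
Step 4: [C₂H₅Cl] = 2.0 × 0.0126512 = 0.0253 M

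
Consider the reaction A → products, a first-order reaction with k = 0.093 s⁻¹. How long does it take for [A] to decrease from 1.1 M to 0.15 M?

21.42 s

Step 1: For first-order: t = ln([A]₀/[A])/k
Step 2: t = ln(1.1/0.15)/0.093
Step 3: t = ln(7.333)/0.093
Step 4: t = 1.992/0.093 = 21.42 s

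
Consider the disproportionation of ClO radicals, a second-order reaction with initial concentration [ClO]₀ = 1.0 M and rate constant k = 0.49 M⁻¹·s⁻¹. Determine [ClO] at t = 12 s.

0.1453 M

Step 1: For a second-order reaction: 1/[ClO] = 1/[ClO]₀ + kt
Step 2: 1/[ClO] = 1/1.0 + 0.49 × 12
Step 3: 1/[ClO] = 1 + 5.88 = 6.88
Step 4: [ClO] = 1/6.88 = 0.1453 M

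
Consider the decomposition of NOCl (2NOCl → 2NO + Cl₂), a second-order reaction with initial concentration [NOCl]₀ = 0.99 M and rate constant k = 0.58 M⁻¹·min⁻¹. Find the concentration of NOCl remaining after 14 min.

0.1095 M

Step 1: For a second-order reaction: 1/[NOCl] = 1/[NOCl]₀ + kt
Step 2: 1/[NOCl] = 1/0.99 + 0.58 × 14
Step 3: 1/[NOCl] = 1.01 + 8.12 = 9.13
Step 4: [NOCl] = 1/9.13 = 0.1095 M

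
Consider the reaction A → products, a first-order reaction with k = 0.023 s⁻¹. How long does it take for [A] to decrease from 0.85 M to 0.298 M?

45.57 s

Step 1: For first-order: t = ln([A]₀/[A])/k
Step 2: t = ln(0.85/0.298)/0.023
Step 3: t = ln(2.852)/0.023
Step 4: t = 1.048/0.023 = 45.57 s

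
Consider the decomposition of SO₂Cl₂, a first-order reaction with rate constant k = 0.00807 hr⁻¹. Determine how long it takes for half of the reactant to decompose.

85.89 hr

Step 1: For a first-order reaction, t₁/₂ = ln(2)/k
Step 2: t₁/₂ = ln(2)/0.00807
Step 3: t₁/₂ = 0.6931/0.00807 = 85.89 hr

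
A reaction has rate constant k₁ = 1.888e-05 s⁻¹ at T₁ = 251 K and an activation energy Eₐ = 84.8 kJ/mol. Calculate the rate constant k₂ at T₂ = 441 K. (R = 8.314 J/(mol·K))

7.576e+02 s⁻¹

Step 1: Use the two-temperature Arrhenius form: ln(k₂/k₁) = -Eₐ/R × (1/T₂ - 1/T₁)
Step 2: Convert Eₐ to J/mol: 84.8 kJ/mol = 84800 J/mol
Step 3: 1/T₂ - 1/T₁ = 1/441 - 1/251 = -1.716490e-03 K⁻¹
Step 4: ln(k₂/k₁) = -84800/8.314 × -1.716490e-03 = 17.50762
Step 5: k₂ = k₁ × exp(17.50762) = 1.888e-05 × 4.01294e+07 = 7.576e+02 s⁻¹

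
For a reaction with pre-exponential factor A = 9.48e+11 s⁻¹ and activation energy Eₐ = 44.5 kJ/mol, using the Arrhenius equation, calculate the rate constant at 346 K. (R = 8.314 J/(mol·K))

1.81e+05 s⁻¹

Step 1: Use the Arrhenius equation: k = A × exp(-Eₐ/RT)
Step 2: Convert Eₐ to J/mol: 44.5 kJ/mol = 44500 J/mol
Step 3: Calculate the exponent: -Eₐ/(RT) = -44500/(8.314 × 346) = -15.46942
Step 4: k = 9.48e+11 × exp(-15.46942)
Step 5: k = 9.48e+11 × 1.91301e-07 = 1.8135e+05 s⁻¹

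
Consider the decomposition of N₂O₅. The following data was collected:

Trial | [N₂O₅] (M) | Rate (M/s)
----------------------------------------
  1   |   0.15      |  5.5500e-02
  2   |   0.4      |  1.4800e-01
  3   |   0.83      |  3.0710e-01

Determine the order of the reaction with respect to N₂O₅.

first order (1)

Step 1: Compare trials to find order n where rate₂/rate₁ = ([N₂O₅]₂/[N₂O₅]₁)^n
Step 2: rate₂/rate₁ = 1.4800e-01/5.5500e-02 = 2.667
Step 3: [N₂O₅]₂/[N₂O₅]₁ = 0.4/0.15 = 2.667
Step 4: n = ln(2.667)/ln(2.667) = 1.00 ≈ 1
Step 5: The reaction is first order in N₂O₅.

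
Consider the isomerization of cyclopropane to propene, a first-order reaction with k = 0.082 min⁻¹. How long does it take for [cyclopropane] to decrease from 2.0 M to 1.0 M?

8.453 min

Step 1: For first-order: t = ln([cyclopropane]₀/[cyclopropane])/k
Step 2: t = ln(2.0/1.0)/0.082
Step 3: t = ln(2)/0.082
Step 4: t = 0.6931/0.082 = 8.453 min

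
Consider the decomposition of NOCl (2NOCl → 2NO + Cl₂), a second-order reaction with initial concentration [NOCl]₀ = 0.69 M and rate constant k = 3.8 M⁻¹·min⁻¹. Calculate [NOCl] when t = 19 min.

0.01358 M

Step 1: For a second-order reaction: 1/[NOCl] = 1/[NOCl]₀ + kt
Step 2: 1/[NOCl] = 1/0.69 + 3.8 × 19
Step 3: 1/[NOCl] = 1.449 + 72.2 = 73.65
Step 4: [NOCl] = 1/73.65 = 0.01358 M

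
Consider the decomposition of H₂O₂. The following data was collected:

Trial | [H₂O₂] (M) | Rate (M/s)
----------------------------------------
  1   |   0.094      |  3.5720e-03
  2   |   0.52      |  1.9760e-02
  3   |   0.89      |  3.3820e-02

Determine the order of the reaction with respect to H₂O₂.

first order (1)

Step 1: Compare trials to find order n where rate₂/rate₁ = ([H₂O₂]₂/[H₂O₂]₁)^n
Step 2: rate₂/rate₁ = 1.9760e-02/3.5720e-03 = 5.532
Step 3: [H₂O₂]₂/[H₂O₂]₁ = 0.52/0.094 = 5.532
Step 4: n = ln(5.532)/ln(5.532) = 1.00 ≈ 1
Step 5: The reaction is first order in H₂O₂.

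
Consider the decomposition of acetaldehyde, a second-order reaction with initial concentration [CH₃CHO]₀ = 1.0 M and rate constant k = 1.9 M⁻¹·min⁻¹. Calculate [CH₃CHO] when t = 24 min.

0.02146 M

Step 1: For a second-order reaction: 1/[CH₃CHO] = 1/[CH₃CHO]₀ + kt
Step 2: 1/[CH₃CHO] = 1/1.0 + 1.9 × 24
Step 3: 1/[CH₃CHO] = 1 + 45.6 = 46.6
Step 4: [CH₃CHO] = 1/46.6 = 0.02146 M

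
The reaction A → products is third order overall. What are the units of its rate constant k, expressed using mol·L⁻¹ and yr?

(mol·L⁻¹)⁻²·yr⁻¹

Step 1: For overall order n, rate = k × (concentration)^n.
Step 2: Rate has units mol·L⁻¹·yr⁻¹; concentration term has units (mol·L⁻¹)^3.
Step 3: k = rate / (concentration)^n, so units of k = (mol·L⁻¹)^(1-3)·yr⁻¹ = (mol·L⁻¹)⁻²·yr⁻¹.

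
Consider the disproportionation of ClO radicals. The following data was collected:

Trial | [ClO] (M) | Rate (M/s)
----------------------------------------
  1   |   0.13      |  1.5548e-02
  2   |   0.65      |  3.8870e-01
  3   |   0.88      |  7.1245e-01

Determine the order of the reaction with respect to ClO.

second order (2)

Step 1: Compare trials to find order n where rate₂/rate₁ = ([ClO]₂/[ClO]₁)^n
Step 2: rate₂/rate₁ = 3.8870e-01/1.5548e-02 = 25
Step 3: [ClO]₂/[ClO]₁ = 0.65/0.13 = 5
Step 4: n = ln(25)/ln(5) = 2.00 ≈ 2
Step 5: The reaction is second order in ClO.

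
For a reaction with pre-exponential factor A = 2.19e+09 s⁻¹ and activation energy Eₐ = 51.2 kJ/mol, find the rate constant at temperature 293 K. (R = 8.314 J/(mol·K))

1.63e+00 s⁻¹

Step 1: Use the Arrhenius equation: k = A × exp(-Eₐ/RT)
Step 2: Convert Eₐ to J/mol: 51.2 kJ/mol = 51200 J/mol
Step 3: Calculate the exponent: -Eₐ/(RT) = -51200/(8.314 × 293) = -21.01805
Step 4: k = 2.19e+09 × exp(-21.01805)
Step 5: k = 2.19e+09 × 7.44692e-10 = 1.6309e+00 s⁻¹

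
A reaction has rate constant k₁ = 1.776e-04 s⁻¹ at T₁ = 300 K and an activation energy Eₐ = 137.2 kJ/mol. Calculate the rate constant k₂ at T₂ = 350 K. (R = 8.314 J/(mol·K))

4.594e-01 s⁻¹

Step 1: Use the two-temperature Arrhenius form: ln(k₂/k₁) = -Eₐ/R × (1/T₂ - 1/T₁)
Step 2: Convert Eₐ to J/mol: 137.2 kJ/mol = 137200 J/mol
Step 3: 1/T₂ - 1/T₁ = 1/350 - 1/300 = -4.761905e-04 K⁻¹
Step 4: ln(k₂/k₁) = -137200/8.314 × -4.761905e-04 = 7.85823
Step 5: k₂ = k₁ × exp(7.85823) = 1.776e-04 × 2.58694e+03 = 4.594e-01 s⁻¹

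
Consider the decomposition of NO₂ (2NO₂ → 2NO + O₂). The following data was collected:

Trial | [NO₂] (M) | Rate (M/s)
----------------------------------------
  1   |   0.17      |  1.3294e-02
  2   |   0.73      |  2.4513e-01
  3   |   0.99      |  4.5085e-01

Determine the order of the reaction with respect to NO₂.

second order (2)

Step 1: Compare trials to find order n where rate₂/rate₁ = ([NO₂]₂/[NO₂]₁)^n
Step 2: rate₂/rate₁ = 2.4513e-01/1.3294e-02 = 18.44
Step 3: [NO₂]₂/[NO₂]₁ = 0.73/0.17 = 4.294
Step 4: n = ln(18.44)/ln(4.294) = 2.00 ≈ 2
Step 5: The reaction is second order in NO₂.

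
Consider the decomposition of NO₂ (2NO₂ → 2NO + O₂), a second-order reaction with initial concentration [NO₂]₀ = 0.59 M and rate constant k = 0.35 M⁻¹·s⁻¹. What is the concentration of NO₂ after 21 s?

0.1106 M

Step 1: For a second-order reaction: 1/[NO₂] = 1/[NO₂]₀ + kt
Step 2: 1/[NO₂] = 1/0.59 + 0.35 × 21
Step 3: 1/[NO₂] = 1.695 + 7.35 = 9.045
Step 4: [NO₂] = 1/9.045 = 0.1106 M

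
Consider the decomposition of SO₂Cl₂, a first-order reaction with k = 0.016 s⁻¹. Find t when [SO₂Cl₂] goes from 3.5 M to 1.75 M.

43.32 s

Step 1: For first-order: t = ln([SO₂Cl₂]₀/[SO₂Cl₂])/k
Step 2: t = ln(3.5/1.75)/0.016
Step 3: t = ln(2)/0.016
Step 4: t = 0.6931/0.016 = 43.32 s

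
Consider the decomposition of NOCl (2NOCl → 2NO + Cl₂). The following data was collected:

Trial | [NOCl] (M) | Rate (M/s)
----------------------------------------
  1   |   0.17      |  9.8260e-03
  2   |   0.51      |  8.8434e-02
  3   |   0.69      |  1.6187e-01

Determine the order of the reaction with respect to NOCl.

second order (2)

Step 1: Compare trials to find order n where rate₂/rate₁ = ([NOCl]₂/[NOCl]₁)^n
Step 2: rate₂/rate₁ = 8.8434e-02/9.8260e-03 = 9
Step 3: [NOCl]₂/[NOCl]₁ = 0.51/0.17 = 3
Step 4: n = ln(9)/ln(3) = 2.00 ≈ 2
Step 5: The reaction is second order in NOCl.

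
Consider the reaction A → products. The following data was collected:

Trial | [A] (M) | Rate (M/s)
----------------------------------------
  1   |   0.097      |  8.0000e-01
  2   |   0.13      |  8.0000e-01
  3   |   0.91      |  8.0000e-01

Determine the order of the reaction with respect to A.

zeroth order (0)

Step 1: Compare trials - when concentration changes, rate stays constant.
Step 2: rate₂/rate₁ = 8.0000e-01/8.0000e-01 = 1
Step 3: [A]₂/[A]₁ = 0.13/0.097 = 1.34
Step 4: Since rate ratio ≈ (conc ratio)^0, the reaction is zeroth order.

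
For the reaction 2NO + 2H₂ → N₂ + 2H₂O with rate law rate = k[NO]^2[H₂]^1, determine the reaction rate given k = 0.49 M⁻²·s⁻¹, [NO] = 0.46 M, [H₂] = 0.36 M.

0.03733 M/s

Step 1: The rate law is rate = k[NO]^2[H₂]^1
Step 2: Substitute: rate = 0.49 × (0.46)^2 × (0.36)^1
Step 3: rate = 0.49 × 0.2116 × 0.36 = 0.0373262 M/s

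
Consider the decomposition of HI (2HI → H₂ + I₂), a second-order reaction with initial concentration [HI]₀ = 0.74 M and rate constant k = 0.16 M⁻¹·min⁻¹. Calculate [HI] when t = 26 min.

0.1814 M

Step 1: For a second-order reaction: 1/[HI] = 1/[HI]₀ + kt
Step 2: 1/[HI] = 1/0.74 + 0.16 × 26
Step 3: 1/[HI] = 1.351 + 4.16 = 5.511
Step 4: [HI] = 1/5.511 = 0.1814 M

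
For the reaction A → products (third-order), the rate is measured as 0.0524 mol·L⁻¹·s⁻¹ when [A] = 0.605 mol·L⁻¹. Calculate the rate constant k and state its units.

0.2366 (mol·L⁻¹)⁻²·s⁻¹

Step 1: rate = k[A]^3, so k = rate / [A]^3.
Step 2: k = 0.0524 / (0.605)^3 = 0.0524 / 0.2214.
Step 3: k = 0.2366 (mol·L⁻¹)⁻²·s⁻¹.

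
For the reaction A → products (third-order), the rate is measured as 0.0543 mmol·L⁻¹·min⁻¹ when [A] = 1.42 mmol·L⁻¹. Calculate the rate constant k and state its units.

0.01896 (mmol·L⁻¹)⁻²·min⁻¹

Step 1: rate = k[A]^3, so k = rate / [A]^3.
Step 2: k = 0.0543 / (1.42)^3 = 0.0543 / 2.863.
Step 3: k = 0.01896 (mmol·L⁻¹)⁻²·min⁻¹.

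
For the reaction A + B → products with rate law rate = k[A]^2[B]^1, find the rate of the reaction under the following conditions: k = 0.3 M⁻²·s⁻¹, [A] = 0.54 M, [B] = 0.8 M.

0.06998 M/s

Step 1: The rate law is rate = k[A]^2[B]^1
Step 2: Substitute: rate = 0.3 × (0.54)^2 × (0.8)^1
Step 3: rate = 0.3 × 0.2916 × 0.8 = 0.069984 M/s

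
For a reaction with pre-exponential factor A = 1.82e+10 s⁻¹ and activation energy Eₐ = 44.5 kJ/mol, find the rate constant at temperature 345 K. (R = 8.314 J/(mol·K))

3.33e+03 s⁻¹

Step 1: Use the Arrhenius equation: k = A × exp(-Eₐ/RT)
Step 2: Convert Eₐ to J/mol: 44.5 kJ/mol = 44500 J/mol
Step 3: Calculate the exponent: -Eₐ/(RT) = -44500/(8.314 × 345) = -15.51425
Step 4: k = 1.82e+10 × exp(-15.51425)
Step 5: k = 1.82e+10 × 1.82914e-07 = 3.3290e+03 s⁻¹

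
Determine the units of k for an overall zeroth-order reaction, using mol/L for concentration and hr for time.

mol/L·hr⁻¹

Step 1: For overall order n, rate = k × (concentration)^n.
Step 2: Rate has units mol/L·hr⁻¹; concentration term has units (mol/L)^0.
Step 3: k = rate / (concentration)^n, so units of k = (mol/L)^(1-0)·hr⁻¹ = mol/L·hr⁻¹.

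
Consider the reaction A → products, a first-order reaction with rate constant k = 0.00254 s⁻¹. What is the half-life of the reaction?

272.9 s

Step 1: For a first-order reaction, t₁/₂ = ln(2)/k
Step 2: t₁/₂ = ln(2)/0.00254
Step 3: t₁/₂ = 0.6931/0.00254 = 272.9 s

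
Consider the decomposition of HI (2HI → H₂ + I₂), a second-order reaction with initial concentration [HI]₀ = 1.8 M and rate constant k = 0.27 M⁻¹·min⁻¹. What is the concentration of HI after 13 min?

0.246 M

Step 1: For a second-order reaction: 1/[HI] = 1/[HI]₀ + kt
Step 2: 1/[HI] = 1/1.8 + 0.27 × 13
Step 3: 1/[HI] = 0.5556 + 3.51 = 4.066
Step 4: [HI] = 1/4.066 = 0.246 M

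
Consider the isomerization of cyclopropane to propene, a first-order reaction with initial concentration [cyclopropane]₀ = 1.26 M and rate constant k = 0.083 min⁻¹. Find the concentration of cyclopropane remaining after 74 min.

0.00271 M

Step 1: For a first-order reaction: [cyclopropane] = [cyclopropane]₀ × e^(-kt)
Step 2: [cyclopropane] = 1.26 × e^(-0.083 × 74)
Step 3: [cyclopropane] = 1.26 × e^(-6.142)
Step 4: [cyclopropane] = 1.26 × 0.00215062 = 0.00271 M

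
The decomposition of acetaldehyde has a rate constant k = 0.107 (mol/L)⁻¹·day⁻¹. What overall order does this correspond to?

second order (2)

Step 1: The units of k for an nth-order reaction are (concentration)^(1-n)·(time)⁻¹.
Step 2: Here k has units (mol/L)⁻¹·day⁻¹, so the concentration exponent is -1.
Step 3: 1 - n = -1 ⇒ n = 2. The reaction is second order.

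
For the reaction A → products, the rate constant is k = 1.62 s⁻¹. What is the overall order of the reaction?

first order (1)

Step 1: The units of k for an nth-order reaction are (concentration)^(1-n)·(time)⁻¹.
Step 2: Here k has units s⁻¹, so the concentration exponent is 0.
Step 3: 1 - n = 0 ⇒ n = 1. The reaction is first order.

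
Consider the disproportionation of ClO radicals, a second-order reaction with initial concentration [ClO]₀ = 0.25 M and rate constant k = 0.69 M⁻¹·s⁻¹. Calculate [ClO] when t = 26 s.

0.04558 M

Step 1: For a second-order reaction: 1/[ClO] = 1/[ClO]₀ + kt
Step 2: 1/[ClO] = 1/0.25 + 0.69 × 26
Step 3: 1/[ClO] = 4 + 17.94 = 21.94
Step 4: [ClO] = 1/21.94 = 0.04558 M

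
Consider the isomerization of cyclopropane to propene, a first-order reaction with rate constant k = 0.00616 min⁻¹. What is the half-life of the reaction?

112.5 min

Step 1: For a first-order reaction, t₁/₂ = ln(2)/k
Step 2: t₁/₂ = ln(2)/0.00616
Step 3: t₁/₂ = 0.6931/0.00616 = 112.5 min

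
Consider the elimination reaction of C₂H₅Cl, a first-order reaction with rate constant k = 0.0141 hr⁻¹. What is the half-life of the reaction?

49.16 hr

Step 1: For a first-order reaction, t₁/₂ = ln(2)/k
Step 2: t₁/₂ = ln(2)/0.0141
Step 3: t₁/₂ = 0.6931/0.0141 = 49.16 hr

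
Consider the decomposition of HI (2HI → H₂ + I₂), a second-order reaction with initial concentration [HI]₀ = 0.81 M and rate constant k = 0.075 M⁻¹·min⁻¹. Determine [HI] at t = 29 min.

0.2933 M

Step 1: For a second-order reaction: 1/[HI] = 1/[HI]₀ + kt
Step 2: 1/[HI] = 1/0.81 + 0.075 × 29
Step 3: 1/[HI] = 1.235 + 2.175 = 3.41
Step 4: [HI] = 1/3.41 = 0.2933 M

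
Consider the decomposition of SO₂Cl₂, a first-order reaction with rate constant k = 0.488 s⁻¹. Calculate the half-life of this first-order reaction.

1.42 s

Step 1: For a first-order reaction, t₁/₂ = ln(2)/k
Step 2: t₁/₂ = ln(2)/0.488
Step 3: t₁/₂ = 0.6931/0.488 = 1.42 s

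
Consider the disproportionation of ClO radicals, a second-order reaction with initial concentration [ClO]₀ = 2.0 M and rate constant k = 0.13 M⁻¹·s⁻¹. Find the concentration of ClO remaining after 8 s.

0.6494 M

Step 1: For a second-order reaction: 1/[ClO] = 1/[ClO]₀ + kt
Step 2: 1/[ClO] = 1/2.0 + 0.13 × 8
Step 3: 1/[ClO] = 0.5 + 1.04 = 1.54
Step 4: [ClO] = 1/1.54 = 0.6494 M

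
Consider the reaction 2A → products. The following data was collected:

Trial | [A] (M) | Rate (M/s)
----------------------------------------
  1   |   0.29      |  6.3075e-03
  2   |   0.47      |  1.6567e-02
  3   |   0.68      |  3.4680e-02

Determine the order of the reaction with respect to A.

second order (2)

Step 1: Compare trials to find order n where rate₂/rate₁ = ([A]₂/[A]₁)^n
Step 2: rate₂/rate₁ = 1.6567e-02/6.3075e-03 = 2.627
Step 3: [A]₂/[A]₁ = 0.47/0.29 = 1.621
Step 4: n = ln(2.627)/ln(1.621) = 2.00 ≈ 2
Step 5: The reaction is second order in A.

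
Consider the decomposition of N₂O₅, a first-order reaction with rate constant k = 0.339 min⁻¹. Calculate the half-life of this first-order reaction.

2.045 min

Step 1: For a first-order reaction, t₁/₂ = ln(2)/k
Step 2: t₁/₂ = ln(2)/0.339
Step 3: t₁/₂ = 0.6931/0.339 = 2.045 min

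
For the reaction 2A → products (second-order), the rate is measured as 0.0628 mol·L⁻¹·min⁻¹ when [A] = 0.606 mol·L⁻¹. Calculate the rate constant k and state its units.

0.171 (mol·L⁻¹)⁻¹·min⁻¹

Step 1: rate = k[A]^2, so k = rate / [A]^2.
Step 2: k = 0.0628 / (0.606)^2 = 0.0628 / 0.3672.
Step 3: k = 0.171 (mol·L⁻¹)⁻¹·min⁻¹.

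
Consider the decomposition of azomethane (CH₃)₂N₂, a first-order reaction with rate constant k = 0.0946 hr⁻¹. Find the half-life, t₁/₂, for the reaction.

7.327 hr

Step 1: For a first-order reaction, t₁/₂ = ln(2)/k
Step 2: t₁/₂ = ln(2)/0.0946
Step 3: t₁/₂ = 0.6931/0.0946 = 7.327 hr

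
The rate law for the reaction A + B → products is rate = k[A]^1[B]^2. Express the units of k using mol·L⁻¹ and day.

(mol·L⁻¹)⁻²·day⁻¹

Step 1: Overall order = 1 + 2 = 3.
Step 2: rate has units mol·L⁻¹·day⁻¹; [A]^1[B]^2 has units (mol·L⁻¹)^3.
Step 3: k = rate/([A]^1[B]^2), so units of k = (mol·L⁻¹)^(1-3)·day⁻¹ = (mol·L⁻¹)⁻²·day⁻¹.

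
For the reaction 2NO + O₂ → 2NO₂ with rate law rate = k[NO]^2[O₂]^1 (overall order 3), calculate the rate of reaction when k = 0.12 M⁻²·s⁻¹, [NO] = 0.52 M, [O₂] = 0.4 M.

0.01298 M/s

Step 1: The rate law is rate = k[NO]^2[O₂]^1, overall order = 2+1 = 3
Step 2: Substitute values: rate = 0.12 × (0.52)^2 × (0.4)^1
Step 3: rate = 0.12 × 0.2704 × 0.4 = 0.0129792 M/s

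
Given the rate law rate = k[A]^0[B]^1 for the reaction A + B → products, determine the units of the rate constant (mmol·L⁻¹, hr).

hr⁻¹

Step 1: Overall order = 0 + 1 = 1.
Step 2: rate has units mmol·L⁻¹·hr⁻¹; [A]^0[B]^1 has units (mmol·L⁻¹)^1.
Step 3: k = rate/([A]^0[B]^1), so units of k = (mmol·L⁻¹)^(1-1)·hr⁻¹ = hr⁻¹.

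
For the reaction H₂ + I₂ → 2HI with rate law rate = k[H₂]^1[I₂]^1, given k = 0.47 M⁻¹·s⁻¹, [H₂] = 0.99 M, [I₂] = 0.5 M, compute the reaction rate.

0.2326 M/s

Step 1: The rate law is rate = k[H₂]^1[I₂]^1
Step 2: Substitute: rate = 0.47 × (0.99)^1 × (0.5)^1
Step 3: rate = 0.47 × 0.99 × 0.5 = 0.23265 M/s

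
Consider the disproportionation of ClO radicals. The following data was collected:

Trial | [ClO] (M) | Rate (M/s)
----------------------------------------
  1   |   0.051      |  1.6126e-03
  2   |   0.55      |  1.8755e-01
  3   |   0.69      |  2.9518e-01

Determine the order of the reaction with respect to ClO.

second order (2)

Step 1: Compare trials to find order n where rate₂/rate₁ = ([ClO]₂/[ClO]₁)^n
Step 2: rate₂/rate₁ = 1.8755e-01/1.6126e-03 = 116.3
Step 3: [ClO]₂/[ClO]₁ = 0.55/0.051 = 10.78
Step 4: n = ln(116.3)/ln(10.78) = 2.00 ≈ 2
Step 5: The reaction is second order in ClO.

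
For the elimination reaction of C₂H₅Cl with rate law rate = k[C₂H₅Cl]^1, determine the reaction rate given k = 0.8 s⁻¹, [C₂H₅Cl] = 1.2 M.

0.96 M/s

Step 1: Identify the rate law: rate = k[C₂H₅Cl]^1
Step 2: Substitute values: rate = 0.8 × (1.2)^1
Step 3: Calculate: rate = 0.8 × 1.2 = 0.96 M/s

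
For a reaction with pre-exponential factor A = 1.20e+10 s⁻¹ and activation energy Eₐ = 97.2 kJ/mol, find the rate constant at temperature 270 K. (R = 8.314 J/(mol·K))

1.88e-09 s⁻¹

Step 1: Use the Arrhenius equation: k = A × exp(-Eₐ/RT)
Step 2: Convert Eₐ to J/mol: 97.2 kJ/mol = 97200 J/mol
Step 3: Calculate the exponent: -Eₐ/(RT) = -97200/(8.314 × 270) = -43.30046
Step 4: k = 1.20e+10 × exp(-43.30046)
Step 5: k = 1.20e+10 × 1.56621e-19 = 1.8795e-09 s⁻¹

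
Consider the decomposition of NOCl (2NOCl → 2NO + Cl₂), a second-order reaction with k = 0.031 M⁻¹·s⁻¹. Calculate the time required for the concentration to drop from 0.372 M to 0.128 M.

165.3 s

Step 1: For second-order: t = (1/[NOCl] - 1/[NOCl]₀)/k
Step 2: t = (1/0.128 - 1/0.372)/0.031
Step 3: t = (7.812 - 2.688)/0.031
Step 4: t = 5.124/0.031 = 165.3 s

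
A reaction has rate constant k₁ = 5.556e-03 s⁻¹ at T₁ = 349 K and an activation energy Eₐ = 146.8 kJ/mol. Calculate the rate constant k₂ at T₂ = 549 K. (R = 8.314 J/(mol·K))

5.613e+05 s⁻¹

Step 1: Use the two-temperature Arrhenius form: ln(k₂/k₁) = -Eₐ/R × (1/T₂ - 1/T₁)
Step 2: Convert Eₐ to J/mol: 146.8 kJ/mol = 146800 J/mol
Step 3: 1/T₂ - 1/T₁ = 1/549 - 1/349 = -1.043836e-03 K⁻¹
Step 4: ln(k₂/k₁) = -146800/8.314 × -1.043836e-03 = 18.43097
Step 5: k₂ = k₁ × exp(18.43097) = 5.556e-03 × 1.01034e+08 = 5.613e+05 s⁻¹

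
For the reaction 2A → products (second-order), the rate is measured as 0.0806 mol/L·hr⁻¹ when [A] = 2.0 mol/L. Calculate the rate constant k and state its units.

0.02015 (mol/L)⁻¹·hr⁻¹

Step 1: rate = k[A]^2, so k = rate / [A]^2.
Step 2: k = 0.0806 / (2.0)^2 = 0.0806 / 4.
Step 3: k = 0.02015 (mol/L)⁻¹·hr⁻¹.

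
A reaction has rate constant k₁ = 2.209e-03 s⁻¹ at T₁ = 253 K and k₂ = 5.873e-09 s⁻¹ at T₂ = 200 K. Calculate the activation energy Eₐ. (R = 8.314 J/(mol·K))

101.9 kJ/mol

Step 1: Use the two-temperature Arrhenius form: ln(k₂/k₁) = -Eₐ/R × (1/T₂ - 1/T₁)
Step 2: ln(k₂/k₁) = ln(5.873e-09/2.209e-03) = ln(2.65867e-06) = -12.8377
Step 3: 1/T₂ - 1/T₁ = 1/200 - 1/253 = 1.047431e-03 K⁻¹
Step 4: Eₐ = -R × ln(k₂/k₁) / (1/T₂ - 1/T₁) = -8.314 × -12.8377 / 1.047431e-03
Step 5: Eₐ = 1.0190e+05 J/mol = 101.9 kJ/mol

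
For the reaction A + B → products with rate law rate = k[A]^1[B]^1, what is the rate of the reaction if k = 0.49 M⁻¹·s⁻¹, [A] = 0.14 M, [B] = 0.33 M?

0.02264 M/s

Step 1: The rate law is rate = k[A]^1[B]^1
Step 2: Substitute: rate = 0.49 × (0.14)^1 × (0.33)^1
Step 3: rate = 0.49 × 0.14 × 0.33 = 0.022638 M/s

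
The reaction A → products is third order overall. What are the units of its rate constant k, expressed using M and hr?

M⁻²·hr⁻¹

Step 1: For overall order n, rate = k × (concentration)^n.
Step 2: Rate has units M·hr⁻¹; concentration term has units M^3.
Step 3: k = rate / (concentration)^n, so units of k = M^(1-3)·hr⁻¹ = M⁻²·hr⁻¹.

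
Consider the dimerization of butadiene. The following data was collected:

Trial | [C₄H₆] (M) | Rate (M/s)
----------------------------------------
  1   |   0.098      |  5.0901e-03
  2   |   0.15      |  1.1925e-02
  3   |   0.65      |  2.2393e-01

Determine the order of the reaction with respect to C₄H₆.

second order (2)

Step 1: Compare trials to find order n where rate₂/rate₁ = ([C₄H₆]₂/[C₄H₆]₁)^n
Step 2: rate₂/rate₁ = 1.1925e-02/5.0901e-03 = 2.343
Step 3: [C₄H₆]₂/[C₄H₆]₁ = 0.15/0.098 = 1.531
Step 4: n = ln(2.343)/ln(1.531) = 2.00 ≈ 2
Step 5: The reaction is second order in C₄H₆.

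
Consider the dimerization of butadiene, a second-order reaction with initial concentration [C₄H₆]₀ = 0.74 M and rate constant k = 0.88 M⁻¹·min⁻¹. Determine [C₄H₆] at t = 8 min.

0.1192 M

Step 1: For a second-order reaction: 1/[C₄H₆] = 1/[C₄H₆]₀ + kt
Step 2: 1/[C₄H₆] = 1/0.74 + 0.88 × 8
Step 3: 1/[C₄H₆] = 1.351 + 7.04 = 8.391
Step 4: [C₄H₆] = 1/8.391 = 0.1192 M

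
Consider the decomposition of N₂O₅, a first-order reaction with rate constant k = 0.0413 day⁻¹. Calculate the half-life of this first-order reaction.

16.78 day

Step 1: For a first-order reaction, t₁/₂ = ln(2)/k
Step 2: t₁/₂ = ln(2)/0.0413
Step 3: t₁/₂ = 0.6931/0.0413 = 16.78 day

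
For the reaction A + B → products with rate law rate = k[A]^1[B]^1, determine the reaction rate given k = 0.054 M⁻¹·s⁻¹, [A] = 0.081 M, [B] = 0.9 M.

0.003937 M/s

Step 1: The rate law is rate = k[A]^1[B]^1
Step 2: Substitute: rate = 0.054 × (0.081)^1 × (0.9)^1
Step 3: rate = 0.054 × 0.081 × 0.9 = 0.0039366 M/s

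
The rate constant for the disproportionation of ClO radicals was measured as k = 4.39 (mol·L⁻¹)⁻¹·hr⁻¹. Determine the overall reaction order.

second order (2)

Step 1: The units of k for an nth-order reaction are (concentration)^(1-n)·(time)⁻¹.
Step 2: Here k has units (mol·L⁻¹)⁻¹·hr⁻¹, so the concentration exponent is -1.
Step 3: 1 - n = -1 ⇒ n = 2. The reaction is second order.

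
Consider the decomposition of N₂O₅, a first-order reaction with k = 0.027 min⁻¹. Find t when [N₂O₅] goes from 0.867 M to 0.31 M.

38.09 min

Step 1: For first-order: t = ln([N₂O₅]₀/[N₂O₅])/k
Step 2: t = ln(0.867/0.31)/0.027
Step 3: t = ln(2.797)/0.027
Step 4: t = 1.028/0.027 = 38.09 min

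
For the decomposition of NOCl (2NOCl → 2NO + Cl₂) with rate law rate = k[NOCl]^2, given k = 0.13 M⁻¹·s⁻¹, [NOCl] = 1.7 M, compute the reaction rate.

0.3757 M/s

Step 1: Identify the rate law: rate = k[NOCl]^2
Step 2: Substitute values: rate = 0.13 × (1.7)^2
Step 3: Calculate: rate = 0.13 × 2.89 = 0.3757 M/s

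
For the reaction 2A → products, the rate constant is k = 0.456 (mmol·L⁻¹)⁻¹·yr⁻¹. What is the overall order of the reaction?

second order (2)

Step 1: The units of k for an nth-order reaction are (concentration)^(1-n)·(time)⁻¹.
Step 2: Here k has units (mmol·L⁻¹)⁻¹·yr⁻¹, so the concentration exponent is -1.
Step 3: 1 - n = -1 ⇒ n = 2. The reaction is second order.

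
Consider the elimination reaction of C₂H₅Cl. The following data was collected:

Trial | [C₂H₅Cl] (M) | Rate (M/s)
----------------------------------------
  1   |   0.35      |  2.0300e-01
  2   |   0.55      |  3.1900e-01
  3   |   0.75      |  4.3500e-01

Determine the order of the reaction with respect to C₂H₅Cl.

first order (1)

Step 1: Compare trials to find order n where rate₂/rate₁ = ([C₂H₅Cl]₂/[C₂H₅Cl]₁)^n
Step 2: rate₂/rate₁ = 3.1900e-01/2.0300e-01 = 1.571
Step 3: [C₂H₅Cl]₂/[C₂H₅Cl]₁ = 0.55/0.35 = 1.571
Step 4: n = ln(1.571)/ln(1.571) = 1.00 ≈ 1
Step 5: The reaction is first order in C₂H₅Cl.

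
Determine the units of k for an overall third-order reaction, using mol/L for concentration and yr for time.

(mol/L)⁻²·yr⁻¹

Step 1: For overall order n, rate = k × (concentration)^n.
Step 2: Rate has units mol/L·yr⁻¹; concentration term has units (mol/L)^3.
Step 3: k = rate / (concentration)^n, so units of k = (mol/L)^(1-3)·yr⁻¹ = (mol/L)⁻²·yr⁻¹.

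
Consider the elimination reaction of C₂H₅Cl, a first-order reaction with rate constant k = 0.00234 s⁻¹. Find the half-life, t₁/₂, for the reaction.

296.2 s

Step 1: For a first-order reaction, t₁/₂ = ln(2)/k
Step 2: t₁/₂ = ln(2)/0.00234
Step 3: t₁/₂ = 0.6931/0.00234 = 296.2 s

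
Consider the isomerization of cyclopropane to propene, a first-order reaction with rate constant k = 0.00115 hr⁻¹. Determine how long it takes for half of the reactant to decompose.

602.7 hr

Step 1: For a first-order reaction, t₁/₂ = ln(2)/k
Step 2: t₁/₂ = ln(2)/0.00115
Step 3: t₁/₂ = 0.6931/0.00115 = 602.7 hr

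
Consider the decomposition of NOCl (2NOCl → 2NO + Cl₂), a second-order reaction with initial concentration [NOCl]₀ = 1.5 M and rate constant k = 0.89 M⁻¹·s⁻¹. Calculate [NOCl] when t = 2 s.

0.4087 M

Step 1: For a second-order reaction: 1/[NOCl] = 1/[NOCl]₀ + kt
Step 2: 1/[NOCl] = 1/1.5 + 0.89 × 2
Step 3: 1/[NOCl] = 0.6667 + 1.78 = 2.447
Step 4: [NOCl] = 1/2.447 = 0.4087 M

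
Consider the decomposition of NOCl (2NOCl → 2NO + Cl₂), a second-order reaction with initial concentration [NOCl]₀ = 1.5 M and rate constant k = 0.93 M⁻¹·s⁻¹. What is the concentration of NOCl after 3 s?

0.2893 M

Step 1: For a second-order reaction: 1/[NOCl] = 1/[NOCl]₀ + kt
Step 2: 1/[NOCl] = 1/1.5 + 0.93 × 3
Step 3: 1/[NOCl] = 0.6667 + 2.79 = 3.457
Step 4: [NOCl] = 1/3.457 = 0.2893 M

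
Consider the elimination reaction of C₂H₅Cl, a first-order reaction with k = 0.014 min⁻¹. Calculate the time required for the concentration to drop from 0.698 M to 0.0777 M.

156.8 min

Step 1: For first-order: t = ln([C₂H₅Cl]₀/[C₂H₅Cl])/k
Step 2: t = ln(0.698/0.0777)/0.014
Step 3: t = ln(8.983)/0.014
Step 4: t = 2.195/0.014 = 156.8 min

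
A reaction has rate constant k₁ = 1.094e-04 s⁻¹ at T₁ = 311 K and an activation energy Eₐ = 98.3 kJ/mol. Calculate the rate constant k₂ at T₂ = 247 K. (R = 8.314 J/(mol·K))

5.767e-09 s⁻¹

Step 1: Use the two-temperature Arrhenius form: ln(k₂/k₁) = -Eₐ/R × (1/T₂ - 1/T₁)
Step 2: Convert Eₐ to J/mol: 98.3 kJ/mol = 98300 J/mol
Step 3: 1/T₂ - 1/T₁ = 1/247 - 1/311 = 8.331489e-04 K⁻¹
Step 4: ln(k₂/k₁) = -98300/8.314 × 8.331489e-04 = -9.85068
Step 5: k₂ = k₁ × exp(-9.85068) = 1.094e-04 × 5.27113e-05 = 5.767e-09 s⁻¹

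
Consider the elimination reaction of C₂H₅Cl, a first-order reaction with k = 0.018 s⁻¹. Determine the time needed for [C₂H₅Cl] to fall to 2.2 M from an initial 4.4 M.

38.51 s

Step 1: For first-order: t = ln([C₂H₅Cl]₀/[C₂H₅Cl])/k
Step 2: t = ln(4.4/2.2)/0.018
Step 3: t = ln(2)/0.018
Step 4: t = 0.6931/0.018 = 38.51 s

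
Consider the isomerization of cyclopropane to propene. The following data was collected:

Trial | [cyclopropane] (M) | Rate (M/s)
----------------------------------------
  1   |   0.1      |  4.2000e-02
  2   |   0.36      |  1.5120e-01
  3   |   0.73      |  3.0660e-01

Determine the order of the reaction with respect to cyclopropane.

first order (1)

Step 1: Compare trials to find order n where rate₂/rate₁ = ([cyclopropane]₂/[cyclopropane]₁)^n
Step 2: rate₂/rate₁ = 1.5120e-01/4.2000e-02 = 3.6
Step 3: [cyclopropane]₂/[cyclopropane]₁ = 0.36/0.1 = 3.6
Step 4: n = ln(3.6)/ln(3.6) = 1.00 ≈ 1
Step 5: The reaction is first order in cyclopropane.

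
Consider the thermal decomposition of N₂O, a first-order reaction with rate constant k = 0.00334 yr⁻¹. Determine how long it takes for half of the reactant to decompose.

207.5 yr

Step 1: For a first-order reaction, t₁/₂ = ln(2)/k
Step 2: t₁/₂ = ln(2)/0.00334
Step 3: t₁/₂ = 0.6931/0.00334 = 207.5 yr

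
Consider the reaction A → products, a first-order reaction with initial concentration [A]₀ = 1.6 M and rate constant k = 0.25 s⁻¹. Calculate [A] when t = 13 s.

0.06204 M

Step 1: For a first-order reaction: [A] = [A]₀ × e^(-kt)
Step 2: [A] = 1.6 × e^(-0.25 × 13)
Step 3: [A] = 1.6 × e^(-3.25)
Step 4: [A] = 1.6 × 0.0387742 = 0.06204 M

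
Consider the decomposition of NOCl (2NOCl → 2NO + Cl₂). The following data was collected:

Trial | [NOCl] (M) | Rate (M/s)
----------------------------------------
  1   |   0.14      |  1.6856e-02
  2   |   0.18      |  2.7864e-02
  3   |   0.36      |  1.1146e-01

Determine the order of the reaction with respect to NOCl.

second order (2)

Step 1: Compare trials to find order n where rate₂/rate₁ = ([NOCl]₂/[NOCl]₁)^n
Step 2: rate₂/rate₁ = 2.7864e-02/1.6856e-02 = 1.653
Step 3: [NOCl]₂/[NOCl]₁ = 0.18/0.14 = 1.286
Step 4: n = ln(1.653)/ln(1.286) = 2.00 ≈ 2
Step 5: The reaction is second order in NOCl.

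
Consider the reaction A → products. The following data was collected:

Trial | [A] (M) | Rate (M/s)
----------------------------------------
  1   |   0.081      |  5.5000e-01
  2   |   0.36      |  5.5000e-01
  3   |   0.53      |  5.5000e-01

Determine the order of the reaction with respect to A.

zeroth order (0)

Step 1: Compare trials - when concentration changes, rate stays constant.
Step 2: rate₂/rate₁ = 5.5000e-01/5.5000e-01 = 1
Step 3: [A]₂/[A]₁ = 0.36/0.081 = 4.444
Step 4: Since rate ratio ≈ (conc ratio)^0, the reaction is zeroth order.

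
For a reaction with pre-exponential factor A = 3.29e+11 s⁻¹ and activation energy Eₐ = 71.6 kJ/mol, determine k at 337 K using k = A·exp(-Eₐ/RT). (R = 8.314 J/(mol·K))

2.62e+00 s⁻¹

Step 1: Use the Arrhenius equation: k = A × exp(-Eₐ/RT)
Step 2: Convert Eₐ to J/mol: 71.6 kJ/mol = 71600 J/mol
Step 3: Calculate the exponent: -Eₐ/(RT) = -71600/(8.314 × 337) = -25.55484
Step 4: k = 3.29e+11 × exp(-25.55484)
Step 5: k = 3.29e+11 × 7.97396e-12 = 2.6234e+00 s⁻¹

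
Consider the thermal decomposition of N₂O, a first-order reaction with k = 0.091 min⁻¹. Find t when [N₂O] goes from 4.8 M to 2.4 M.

7.617 min

Step 1: For first-order: t = ln([N₂O]₀/[N₂O])/k
Step 2: t = ln(4.8/2.4)/0.091
Step 3: t = ln(2)/0.091
Step 4: t = 0.6931/0.091 = 7.617 min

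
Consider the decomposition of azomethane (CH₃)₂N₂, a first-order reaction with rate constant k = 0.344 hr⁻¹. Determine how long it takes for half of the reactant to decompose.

2.015 hr

Step 1: For a first-order reaction, t₁/₂ = ln(2)/k
Step 2: t₁/₂ = ln(2)/0.344
Step 3: t₁/₂ = 0.6931/0.344 = 2.015 hr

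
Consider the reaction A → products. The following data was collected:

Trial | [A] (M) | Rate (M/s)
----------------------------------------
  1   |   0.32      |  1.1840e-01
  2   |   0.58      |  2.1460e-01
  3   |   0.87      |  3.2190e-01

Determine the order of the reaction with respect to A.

first order (1)

Step 1: Compare trials to find order n where rate₂/rate₁ = ([A]₂/[A]₁)^n
Step 2: rate₂/rate₁ = 2.1460e-01/1.1840e-01 = 1.812
Step 3: [A]₂/[A]₁ = 0.58/0.32 = 1.812
Step 4: n = ln(1.812)/ln(1.812) = 1.00 ≈ 1
Step 5: The reaction is first order in A.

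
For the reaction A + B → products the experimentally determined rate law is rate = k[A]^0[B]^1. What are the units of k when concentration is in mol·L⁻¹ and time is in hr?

hr⁻¹

Step 1: Overall order = 0 + 1 = 1.
Step 2: rate has units mol·L⁻¹·hr⁻¹; [A]^0[B]^1 has units (mol·L⁻¹)^1.
Step 3: k = rate/([A]^0[B]^1), so units of k = (mol·L⁻¹)^(1-1)·hr⁻¹ = hr⁻¹.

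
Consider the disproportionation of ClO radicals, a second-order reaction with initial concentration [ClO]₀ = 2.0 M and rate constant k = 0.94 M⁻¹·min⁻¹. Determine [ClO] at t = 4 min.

0.2347 M

Step 1: For a second-order reaction: 1/[ClO] = 1/[ClO]₀ + kt
Step 2: 1/[ClO] = 1/2.0 + 0.94 × 4
Step 3: 1/[ClO] = 0.5 + 3.76 = 4.26
Step 4: [ClO] = 1/4.26 = 0.2347 M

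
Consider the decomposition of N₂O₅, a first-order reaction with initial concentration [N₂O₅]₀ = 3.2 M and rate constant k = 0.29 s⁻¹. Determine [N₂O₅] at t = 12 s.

0.09858 M

Step 1: For a first-order reaction: [N₂O₅] = [N₂O₅]₀ × e^(-kt)
Step 2: [N₂O₅] = 3.2 × e^(-0.29 × 12)
Step 3: [N₂O₅] = 3.2 × e^(-3.48)
Step 4: [N₂O₅] = 3.2 × 0.0308074 = 0.09858 M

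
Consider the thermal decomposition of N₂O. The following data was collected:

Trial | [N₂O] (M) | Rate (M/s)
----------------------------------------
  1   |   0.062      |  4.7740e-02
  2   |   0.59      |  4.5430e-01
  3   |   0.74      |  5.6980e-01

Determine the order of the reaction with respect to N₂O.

first order (1)

Step 1: Compare trials to find order n where rate₂/rate₁ = ([N₂O]₂/[N₂O]₁)^n
Step 2: rate₂/rate₁ = 4.5430e-01/4.7740e-02 = 9.516
Step 3: [N₂O]₂/[N₂O]₁ = 0.59/0.062 = 9.516
Step 4: n = ln(9.516)/ln(9.516) = 1.00 ≈ 1
Step 5: The reaction is first order in N₂O.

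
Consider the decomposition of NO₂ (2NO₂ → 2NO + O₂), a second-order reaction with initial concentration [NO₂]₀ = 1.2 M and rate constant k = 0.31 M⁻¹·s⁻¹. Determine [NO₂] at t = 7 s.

0.333 M

Step 1: For a second-order reaction: 1/[NO₂] = 1/[NO₂]₀ + kt
Step 2: 1/[NO₂] = 1/1.2 + 0.31 × 7
Step 3: 1/[NO₂] = 0.8333 + 2.17 = 3.003
Step 4: [NO₂] = 1/3.003 = 0.333 M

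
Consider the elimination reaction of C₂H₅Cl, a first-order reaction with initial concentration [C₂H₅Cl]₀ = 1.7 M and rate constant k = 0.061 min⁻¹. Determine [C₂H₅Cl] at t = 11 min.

0.869 M

Step 1: For a first-order reaction: [C₂H₅Cl] = [C₂H₅Cl]₀ × e^(-kt)
Step 2: [C₂H₅Cl] = 1.7 × e^(-0.061 × 11)
Step 3: [C₂H₅Cl] = 1.7 × e^(-0.671)
Step 4: [C₂H₅Cl] = 1.7 × 0.511197 = 0.869 M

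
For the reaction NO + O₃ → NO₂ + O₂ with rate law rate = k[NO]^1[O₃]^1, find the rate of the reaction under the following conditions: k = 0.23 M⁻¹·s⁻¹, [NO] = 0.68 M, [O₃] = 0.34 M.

0.05318 M/s

Step 1: The rate law is rate = k[NO]^1[O₃]^1
Step 2: Substitute: rate = 0.23 × (0.68)^1 × (0.34)^1
Step 3: rate = 0.23 × 0.68 × 0.34 = 0.053176 M/s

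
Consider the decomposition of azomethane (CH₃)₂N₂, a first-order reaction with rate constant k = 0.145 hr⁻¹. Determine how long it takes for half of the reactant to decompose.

4.78 hr

Step 1: For a first-order reaction, t₁/₂ = ln(2)/k
Step 2: t₁/₂ = ln(2)/0.145
Step 3: t₁/₂ = 0.6931/0.145 = 4.78 hr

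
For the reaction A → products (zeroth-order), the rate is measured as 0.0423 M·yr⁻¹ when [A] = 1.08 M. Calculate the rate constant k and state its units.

0.0423 M·yr⁻¹

Step 1: For a zeroth-order reaction, rate = k (independent of concentration).
Step 2: k = rate = 0.0423 M·yr⁻¹.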